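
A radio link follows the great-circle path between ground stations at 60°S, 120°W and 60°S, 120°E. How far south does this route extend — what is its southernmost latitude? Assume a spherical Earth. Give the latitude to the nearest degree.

≈ 74°S

The great circle lies in the plane with unit normal n̂ = (p₁ × p₂)/|p₁ × p₂|.
Here n̂_z ≈ -0.277; the vertex latitude is φ_max = arccos|n̂_z| ≈ 73.9°.
Check via Clairaut: cos φ_max = |cos φ₁| · sin C = cos(60.0°)·sin(146.3°) ≈ 0.277, again giving ≈ 73.9°.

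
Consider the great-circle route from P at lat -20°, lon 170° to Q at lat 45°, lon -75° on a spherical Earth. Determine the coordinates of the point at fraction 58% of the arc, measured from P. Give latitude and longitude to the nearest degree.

Write both endpoints as unit vectors p₁, p₂ with components (cos φ cos λ, cos φ sin λ, sin φ).
The central angle between the endpoints is δ = arccos(p₁·p₂) ≈ 2.121 rad (121.5°).
Interpolate at f = 0.58 with slerp weights a = sin((1−f)δ)/sin δ ≈ 0.912, b = sin(fδ)/sin δ ≈ 1.106.
p = a·p₁ + b·p₂ ≈ (-0.642, -0.606, 0.470); φ = arcsin(p_z) ≈ 28.02°, λ = atan2(p_y, p_x) ≈ -136.62°.

≈ lat 28°, lon -137°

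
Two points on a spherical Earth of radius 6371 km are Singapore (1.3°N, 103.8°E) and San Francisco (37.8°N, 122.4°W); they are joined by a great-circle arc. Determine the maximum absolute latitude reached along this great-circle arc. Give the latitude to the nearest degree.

≈ 48°N

The great circle lies in the plane with unit normal n̂ = (p₁ × p₂)/|p₁ × p₂|.
Here n̂_z ≈ +0.674; the vertex latitude is φ_max = arccos|n̂_z| ≈ 47.6°.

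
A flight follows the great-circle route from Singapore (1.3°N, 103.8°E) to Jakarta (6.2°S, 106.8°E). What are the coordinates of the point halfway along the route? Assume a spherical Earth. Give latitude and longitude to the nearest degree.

The haversine formula gives a central angle δ ≈ 0.141 rad (8.1°) between the endpoints.
Interpolate at f = 1/2 with slerp weights a = sin((1−f)δ)/sin δ ≈ 0.501, b = sin(fδ)/sin δ ≈ 0.501.
p = a·p₁ + b·p₂ ≈ (-0.264, 0.964, -0.043); φ = arcsin(p_z) ≈ -2.45°, λ = atan2(p_y, p_x) ≈ 105.30°.

≈ 2°S, 105°E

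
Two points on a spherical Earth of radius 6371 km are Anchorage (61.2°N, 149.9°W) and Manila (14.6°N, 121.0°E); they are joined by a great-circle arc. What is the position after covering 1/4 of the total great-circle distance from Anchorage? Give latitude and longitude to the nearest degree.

≈ 58°N, 172°E

Write both endpoints as unit vectors p₁, p₂ with components (cos φ cos λ, cos φ sin λ, sin φ).
The central angle between the endpoints is δ = arccos(p₁·p₂) ≈ 1.341 rad (76.8°).
Interpolate at f = 1/4 with slerp weights a = sin((1−f)δ)/sin δ ≈ 0.867, b = sin(fδ)/sin δ ≈ 0.338.
p = a·p₁ + b·p₂ ≈ (-0.530, 0.071, 0.845); φ = arcsin(p_z) ≈ 57.69°, λ = atan2(p_y, p_x) ≈ 172.40°.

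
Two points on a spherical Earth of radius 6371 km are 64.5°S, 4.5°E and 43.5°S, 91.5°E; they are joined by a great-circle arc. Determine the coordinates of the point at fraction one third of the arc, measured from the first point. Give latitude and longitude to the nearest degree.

≈ 65°S, 45°E

Write both endpoints as unit vectors p₁, p₂ with components (cos φ cos λ, cos φ sin λ, sin φ).
The central angle between the endpoints is δ = arccos(p₁·p₂) ≈ 0.879 rad (50.4°).
Interpolate at f = 1/3 with slerp weights a = sin((1−f)δ)/sin δ ≈ 0.718, b = sin(fδ)/sin δ ≈ 0.375.
p = a·p₁ + b·p₂ ≈ (0.301, 0.296, -0.906); φ = arcsin(p_z) ≈ -65.01°, λ = atan2(p_y, p_x) ≈ 44.53°.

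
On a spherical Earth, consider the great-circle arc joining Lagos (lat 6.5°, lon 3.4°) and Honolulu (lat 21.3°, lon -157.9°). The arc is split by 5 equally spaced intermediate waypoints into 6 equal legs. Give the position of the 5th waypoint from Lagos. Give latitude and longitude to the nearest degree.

≈ lat 40°, lon -140°

Write both endpoints as unit vectors p₁, p₂ with components (cos φ cos λ, cos φ sin λ, sin φ).
The central angle between the endpoints is δ = arccos(p₁·p₂) ≈ 2.560 rad (146.7°).
Interpolate at f = 5/6 with slerp weights a = sin((1−f)δ)/sin δ ≈ 0.754, b = sin(fδ)/sin δ ≈ 1.540.
p = a·p₁ + b·p₂ ≈ (-0.582, -0.495, 0.645); φ = arcsin(p_z) ≈ 40.15°, λ = atan2(p_y, p_x) ≈ -139.59°.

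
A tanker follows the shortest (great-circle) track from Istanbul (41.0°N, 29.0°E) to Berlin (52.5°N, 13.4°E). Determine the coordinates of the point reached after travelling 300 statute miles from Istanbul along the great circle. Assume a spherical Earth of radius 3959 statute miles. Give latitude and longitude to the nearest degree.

Convert each endpoint to a unit vector on the sphere (x = cos φ cos λ, y = cos φ sin λ, z = sin φ).
The central angle between the endpoints is δ = arccos(p₁·p₂) ≈ 0.273 rad (15.6°). The total great-circle distance is δ·R ≈ 0.273 × 3959 ≈ 1080 mi, so the target fraction is f = 300/1080 ≈ 0.278.
Interpolate at f ≈ 0.278 with slerp weights a = sin((1−f)δ)/sin δ ≈ 0.727, b = sin(fδ)/sin δ ≈ 0.281.
p = a·p₁ + b·p₂ ≈ (0.646, 0.305, 0.700); φ = arcsin(p_z) ≈ 44.39°, λ = atan2(p_y, p_x) ≈ 25.31°.

≈ 44°N, 25°E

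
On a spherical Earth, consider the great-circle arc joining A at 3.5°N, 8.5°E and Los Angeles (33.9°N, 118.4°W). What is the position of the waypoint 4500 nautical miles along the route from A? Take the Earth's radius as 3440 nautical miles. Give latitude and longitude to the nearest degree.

Convert each endpoint to a unit vector on the sphere (x = cos φ cos λ, y = cos φ sin λ, z = sin φ).
The central angle between the endpoints is δ = arccos(p₁·p₂) ≈ 2.053 rad (117.6°). The total great-circle distance is δ·R ≈ 2.053 × 3440 ≈ 7061 nmi, so the target fraction is f = 4500/7061 ≈ 0.637.
Interpolate at f ≈ 0.637 with slerp weights a = sin((1−f)δ)/sin δ ≈ 0.765, b = sin(fδ)/sin δ ≈ 1.090.
p = a·p₁ + b·p₂ ≈ (0.325, -0.683, 0.654); φ = arcsin(p_z) ≈ 40.88°, λ = atan2(p_y, p_x) ≈ -64.58°.

≈ 41°N, 65°W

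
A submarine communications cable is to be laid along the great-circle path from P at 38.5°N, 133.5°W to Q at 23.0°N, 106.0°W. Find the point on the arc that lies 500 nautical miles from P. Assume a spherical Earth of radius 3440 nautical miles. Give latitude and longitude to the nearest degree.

≈ 35°N, 124°W

Write both endpoints as unit vectors p₁, p₂ with components (cos φ cos λ, cos φ sin λ, sin φ).
The central angle between the endpoints is δ = arccos(p₁·p₂) ≈ 0.490 rad (28.1°). The total great-circle distance is δ·R ≈ 0.490 × 3440 ≈ 1686 nmi, so the target fraction is f = 500/1686 ≈ 0.297.
Interpolate at f ≈ 0.297 with slerp weights a = sin((1−f)δ)/sin δ ≈ 0.718, b = sin(fδ)/sin δ ≈ 0.308.
p = a·p₁ + b·p₂ ≈ (-0.465, -0.680, 0.567); φ = arcsin(p_z) ≈ 34.56°, λ = atan2(p_y, p_x) ≈ -124.36°.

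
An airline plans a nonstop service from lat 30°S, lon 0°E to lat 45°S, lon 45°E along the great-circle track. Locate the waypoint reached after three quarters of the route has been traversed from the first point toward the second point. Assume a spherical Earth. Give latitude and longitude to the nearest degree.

From cos δ = sin φ₁ sin φ₂ + cos φ₁ cos φ₂ cos Δλ, the central angle is δ ≈ 0.666 rad (38.1°).
Interpolate at f = 3/4 with slerp weights a = sin((1−f)δ)/sin δ ≈ 0.268, b = sin(fδ)/sin δ ≈ 0.775.
p = a·p₁ + b·p₂ ≈ (0.620, 0.388, -0.682); φ = arcsin(p_z) ≈ -43.02°, λ = atan2(p_y, p_x) ≈ 32.02°.

≈ lat 43°S, lon 32°E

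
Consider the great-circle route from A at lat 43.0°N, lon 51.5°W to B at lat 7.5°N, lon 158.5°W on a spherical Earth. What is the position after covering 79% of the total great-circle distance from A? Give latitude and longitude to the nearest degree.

Convert each endpoint to a unit vector on the sphere (x = cos φ cos λ, y = cos φ sin λ, z = sin φ).
The central angle between the endpoints is δ = arccos(p₁·p₂) ≈ 1.694 rad (97.1°).
Interpolate at f = 0.79 with slerp weights a = sin((1−f)δ)/sin δ ≈ 0.351, b = sin(fδ)/sin δ ≈ 0.981.
p = a·p₁ + b·p₂ ≈ (-0.745, -0.557, 0.367); φ = arcsin(p_z) ≈ 21.55°, λ = atan2(p_y, p_x) ≈ -143.20°.

≈ lat 22°N, lon 143°W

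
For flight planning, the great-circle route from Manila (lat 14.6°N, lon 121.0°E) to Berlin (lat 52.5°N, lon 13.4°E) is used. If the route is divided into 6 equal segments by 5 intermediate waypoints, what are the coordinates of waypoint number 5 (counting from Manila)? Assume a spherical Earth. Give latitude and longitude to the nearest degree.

≈ lat 56°N, lon 38°E

Write both endpoints as unit vectors p₁, p₂ with components (cos φ cos λ, cos φ sin λ, sin φ).
The central angle between the endpoints is δ = arccos(p₁·p₂) ≈ 1.549 rad (88.7°).
Interpolate at f = 5/6 with slerp weights a = sin((1−f)δ)/sin δ ≈ 0.255, b = sin(fδ)/sin δ ≈ 0.961.
p = a·p₁ + b·p₂ ≈ (0.442, 0.347, 0.827); φ = arcsin(p_z) ≈ 55.79°, λ = atan2(p_y, p_x) ≈ 38.17°.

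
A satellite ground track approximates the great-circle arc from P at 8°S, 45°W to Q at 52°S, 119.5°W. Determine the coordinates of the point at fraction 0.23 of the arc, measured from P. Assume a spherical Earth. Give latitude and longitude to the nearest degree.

≈ 21°S, 56°W

The haversine formula gives a central angle δ ≈ 1.295 rad (74.2°) between the endpoints.
Interpolate at f = 0.23 with slerp weights a = sin((1−f)δ)/sin δ ≈ 0.873, b = sin(fδ)/sin δ ≈ 0.305.
p = a·p₁ + b·p₂ ≈ (0.519, -0.775, -0.362); φ = arcsin(p_z) ≈ -21.21°, λ = atan2(p_y, p_x) ≈ -56.19°.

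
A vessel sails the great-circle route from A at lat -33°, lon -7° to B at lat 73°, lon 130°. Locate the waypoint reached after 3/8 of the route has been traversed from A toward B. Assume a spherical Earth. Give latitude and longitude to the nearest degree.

The haversine formula gives a central angle δ ≈ 2.346 rad (134.4°) between the endpoints.
Interpolate at f = 3/8 with slerp weights a = sin((1−f)δ)/sin δ ≈ 1.393, b = sin(fδ)/sin δ ≈ 1.079.
p = a·p₁ + b·p₂ ≈ (0.957, 0.099, 0.274); φ = arcsin(p_z) ≈ 15.88°, λ = atan2(p_y, p_x) ≈ 5.93°.

≈ lat 16°, lon 6°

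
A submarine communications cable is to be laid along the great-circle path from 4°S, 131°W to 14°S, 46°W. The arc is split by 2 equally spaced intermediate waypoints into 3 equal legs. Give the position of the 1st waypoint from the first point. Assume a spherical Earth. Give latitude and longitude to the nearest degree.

Write both endpoints as unit vectors p₁, p₂ with components (cos φ cos λ, cos φ sin λ, sin φ).
The central angle between the endpoints is δ = arccos(p₁·p₂) ≈ 1.469 rad (84.2°).
Interpolate at f = 1/3 with slerp weights a = sin((1−f)δ)/sin δ ≈ 0.835, b = sin(fδ)/sin δ ≈ 0.473.
p = a·p₁ + b·p₂ ≈ (-0.227, -0.958, -0.173); φ = arcsin(p_z) ≈ -9.94°, λ = atan2(p_y, p_x) ≈ -103.35°.

≈ 10°S, 103°W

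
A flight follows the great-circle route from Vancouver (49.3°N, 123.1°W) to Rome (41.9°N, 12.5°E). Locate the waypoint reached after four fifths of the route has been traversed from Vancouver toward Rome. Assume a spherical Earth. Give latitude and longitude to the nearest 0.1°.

From cos δ = sin φ₁ sin φ₂ + cos φ₁ cos φ₂ cos Δλ, the central angle is δ ≈ 1.411 rad (80.8°).
Interpolate at f = 4/5 with slerp weights a = sin((1−f)δ)/sin δ ≈ 0.282, b = sin(fδ)/sin δ ≈ 0.915.
p = a·p₁ + b·p₂ ≈ (0.565, -0.007, 0.825); φ = arcsin(p_z) ≈ 55.61°, λ = atan2(p_y, p_x) ≈ -0.67°.

≈ 55.6°N, 0.7°W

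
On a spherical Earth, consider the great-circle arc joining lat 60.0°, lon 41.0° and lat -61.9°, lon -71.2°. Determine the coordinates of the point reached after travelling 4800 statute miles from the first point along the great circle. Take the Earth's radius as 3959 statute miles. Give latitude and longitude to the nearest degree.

From cos δ = sin φ₁ sin φ₂ + cos φ₁ cos φ₂ cos Δλ, the central angle is δ ≈ 2.592 rad (148.5°). The total great-circle distance is δ·R ≈ 2.592 × 3959 ≈ 10263 mi, so the target fraction is f = 4800/10263 ≈ 0.468.
Interpolate at f ≈ 0.468 with slerp weights a = sin((1−f)δ)/sin δ ≈ 1.881, b = sin(fδ)/sin δ ≈ 1.794.
p = a·p₁ + b·p₂ ≈ (0.982, -0.183, 0.046); φ = arcsin(p_z) ≈ 2.66°, λ = atan2(p_y, p_x) ≈ -10.55°.

≈ lat 3°, lon -11°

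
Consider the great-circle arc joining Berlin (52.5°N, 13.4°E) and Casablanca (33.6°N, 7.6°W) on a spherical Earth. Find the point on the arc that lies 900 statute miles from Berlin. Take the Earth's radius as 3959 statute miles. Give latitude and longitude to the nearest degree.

From cos δ = sin φ₁ sin φ₂ + cos φ₁ cos φ₂ cos Δλ, the central angle is δ ≈ 0.422 rad (24.2°). The total great-circle distance is δ·R ≈ 0.422 × 3959 ≈ 1669 mi, so the target fraction is f = 900/1669 ≈ 0.539.
Interpolate at f ≈ 0.539 with slerp weights a = sin((1−f)δ)/sin δ ≈ 0.472, b = sin(fδ)/sin δ ≈ 0.551.
p = a·p₁ + b·p₂ ≈ (0.734, 0.006, 0.679); φ = arcsin(p_z) ≈ 42.77°, λ = atan2(p_y, p_x) ≈ 0.46°.

≈ (43°N, 0°E)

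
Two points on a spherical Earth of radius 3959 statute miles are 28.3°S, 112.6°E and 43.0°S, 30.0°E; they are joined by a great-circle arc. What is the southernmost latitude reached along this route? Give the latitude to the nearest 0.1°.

The great circle lies in the plane with unit normal n̂ = (p₁ × p₂)/|p₁ × p₂|.
Here n̂_z ≈ -0.699; the vertex latitude is φ_max = arccos|n̂_z| ≈ 45.7°.

≈ 45.7°S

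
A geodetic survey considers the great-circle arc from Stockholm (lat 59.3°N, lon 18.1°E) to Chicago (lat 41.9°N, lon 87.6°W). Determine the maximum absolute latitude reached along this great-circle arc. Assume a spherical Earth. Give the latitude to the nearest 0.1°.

The great circle lies in the plane with unit normal n̂ = (p₁ × p₂)/|p₁ × p₂|.
Here n̂_z ≈ -0.415; the vertex latitude is φ_max = arccos|n̂_z| ≈ 65.5°.
Check via Clairaut: cos φ_max = |cos φ₁| · sin C = cos(59.3°)·sin(54.3°) ≈ 0.415, again giving ≈ 65.5°.

≈ 65.5°N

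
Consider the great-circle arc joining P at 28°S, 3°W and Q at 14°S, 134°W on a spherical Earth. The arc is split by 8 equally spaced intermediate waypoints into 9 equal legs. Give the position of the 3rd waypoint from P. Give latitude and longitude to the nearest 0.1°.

≈ 43.1°S, 47.8°W

Write both endpoints as unit vectors p₁, p₂ with components (cos φ cos λ, cos φ sin λ, sin φ).
The central angle between the endpoints is δ = arccos(p₁·p₂) ≈ 2.036 rad (116.6°).
Interpolate at f = 3/9 with slerp weights a = sin((1−f)δ)/sin δ ≈ 1.093, b = sin(fδ)/sin δ ≈ 0.702.
p = a·p₁ + b·p₂ ≈ (0.491, -0.541, -0.683); φ = arcsin(p_z) ≈ -43.10°, λ = atan2(p_y, p_x) ≈ -47.77°.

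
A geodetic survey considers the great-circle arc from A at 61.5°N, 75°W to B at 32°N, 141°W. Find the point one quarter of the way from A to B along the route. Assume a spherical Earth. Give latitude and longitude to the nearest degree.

≈ 58°N, 100°W

The haversine formula gives a central angle δ ≈ 0.889 rad (50.9°) between the endpoints.
Interpolate at f = 1/4 with slerp weights a = sin((1−f)δ)/sin δ ≈ 0.796, b = sin(fδ)/sin δ ≈ 0.284.
p = a·p₁ + b·p₂ ≈ (-0.089, -0.519, 0.850); φ = arcsin(p_z) ≈ 58.25°, λ = atan2(p_y, p_x) ≈ -99.71°.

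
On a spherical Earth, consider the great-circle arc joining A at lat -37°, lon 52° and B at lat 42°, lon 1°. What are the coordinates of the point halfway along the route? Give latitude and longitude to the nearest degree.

The haversine formula gives a central angle δ ≈ 1.600 rad (91.7°) between the endpoints.
Interpolate at f = 1/2 with slerp weights a = sin((1−f)δ)/sin δ ≈ 0.718, b = sin(fδ)/sin δ ≈ 0.718.
p = a·p₁ + b·p₂ ≈ (0.886, 0.461, 0.048); φ = arcsin(p_z) ≈ 2.77°, λ = atan2(p_y, p_x) ≈ 27.48°.

≈ lat 3°, lon 27°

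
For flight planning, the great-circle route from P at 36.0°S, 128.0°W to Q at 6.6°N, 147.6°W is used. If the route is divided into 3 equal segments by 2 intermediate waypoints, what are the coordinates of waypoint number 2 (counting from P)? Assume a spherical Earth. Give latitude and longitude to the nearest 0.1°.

Write both endpoints as unit vectors p₁, p₂ with components (cos φ cos λ, cos φ sin λ, sin φ).
The central angle between the endpoints is δ = arccos(p₁·p₂) ≈ 0.810 rad (46.4°).
Interpolate at f = 2/3 with slerp weights a = sin((1−f)δ)/sin δ ≈ 0.368, b = sin(fδ)/sin δ ≈ 0.710.
p = a·p₁ + b·p₂ ≈ (-0.779, -0.613, -0.135); φ = arcsin(p_z) ≈ -7.75°, λ = atan2(p_y, p_x) ≈ -141.81°.

≈ 7.8°S, 141.8°W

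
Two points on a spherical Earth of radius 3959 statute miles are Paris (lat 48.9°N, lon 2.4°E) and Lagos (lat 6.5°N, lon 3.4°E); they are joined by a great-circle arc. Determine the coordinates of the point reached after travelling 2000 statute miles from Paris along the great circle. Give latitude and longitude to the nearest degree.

From cos δ = sin φ₁ sin φ₂ + cos φ₁ cos φ₂ cos Δλ, the central angle is δ ≈ 0.740 rad (42.4°). The total great-circle distance is δ·R ≈ 0.740 × 3959 ≈ 2930 mi, so the target fraction is f = 2000/2930 ≈ 0.683.
Interpolate at f ≈ 0.683 with slerp weights a = sin((1−f)δ)/sin δ ≈ 0.345, b = sin(fδ)/sin δ ≈ 0.718.
p = a·p₁ + b·p₂ ≈ (0.938, 0.052, 0.341); φ = arcsin(p_z) ≈ 19.96°, λ = atan2(p_y, p_x) ≈ 3.16°.

≈ lat 20°N, lon 3°E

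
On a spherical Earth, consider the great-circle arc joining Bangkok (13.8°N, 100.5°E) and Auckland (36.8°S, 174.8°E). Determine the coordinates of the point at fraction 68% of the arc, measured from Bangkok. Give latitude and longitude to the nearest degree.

≈ (24°S, 147°E)

Write both endpoints as unit vectors p₁, p₂ with components (cos φ cos λ, cos φ sin λ, sin φ).
The central angle between the endpoints is δ = arccos(p₁·p₂) ≈ 1.503 rad (86.1°).
Interpolate at f = 0.68 with slerp weights a = sin((1−f)δ)/sin δ ≈ 0.464, b = sin(fδ)/sin δ ≈ 0.855.
p = a·p₁ + b·p₂ ≈ (-0.764, 0.505, -0.402); φ = arcsin(p_z) ≈ -23.68°, λ = atan2(p_y, p_x) ≈ 146.54°.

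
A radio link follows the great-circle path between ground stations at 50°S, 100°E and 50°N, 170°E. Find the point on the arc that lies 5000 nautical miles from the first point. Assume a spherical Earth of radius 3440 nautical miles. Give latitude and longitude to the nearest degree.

≈ 22°N, 146°E

Convert each endpoint to a unit vector on the sphere (x = cos φ cos λ, y = cos φ sin λ, z = sin φ).
The central angle between the endpoints is δ = arccos(p₁·p₂) ≈ 2.033 rad (116.5°). The total great-circle distance is δ·R ≈ 2.033 × 3440 ≈ 6992 nmi, so the target fraction is f = 5000/6992 ≈ 0.715.
Interpolate at f ≈ 0.715 with slerp weights a = sin((1−f)δ)/sin δ ≈ 0.611, b = sin(fδ)/sin δ ≈ 1.109.
p = a·p₁ + b·p₂ ≈ (-0.770, 0.511, 0.382); φ = arcsin(p_z) ≈ 22.43°, λ = atan2(p_y, p_x) ≈ 146.46°.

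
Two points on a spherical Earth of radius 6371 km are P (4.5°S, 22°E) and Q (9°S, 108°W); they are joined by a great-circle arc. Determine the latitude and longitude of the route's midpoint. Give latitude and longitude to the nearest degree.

Write both endpoints as unit vectors p₁, p₂ with components (cos φ cos λ, cos φ sin λ, sin φ).
The central angle between the endpoints is δ = arccos(p₁·p₂) ≈ 2.240 rad (128.4°).
Interpolate at f = 1/2 with slerp weights a = sin((1−f)δ)/sin δ ≈ 1.148, b = sin(fδ)/sin δ ≈ 1.148.
p = a·p₁ + b·p₂ ≈ (0.711, -0.650, -0.270); φ = arcsin(p_z) ≈ -15.64°, λ = atan2(p_y, p_x) ≈ -42.43°.

≈ (16°S, 42°W)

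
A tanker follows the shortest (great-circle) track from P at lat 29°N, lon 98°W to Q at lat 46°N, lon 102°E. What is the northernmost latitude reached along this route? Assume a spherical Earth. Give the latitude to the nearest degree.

The great circle lies in the plane with unit normal n̂ = (p₁ × p₂)/|p₁ × p₂|.
Here n̂_z ≈ -0.213; the vertex latitude is φ_max = arccos|n̂_z| ≈ 77.7°.
Check via Clairaut: cos φ_max = |cos φ₁| · sin C = cos(29.0°)·sin(14.1°) ≈ 0.213, again giving ≈ 77.7°.

≈ 78°N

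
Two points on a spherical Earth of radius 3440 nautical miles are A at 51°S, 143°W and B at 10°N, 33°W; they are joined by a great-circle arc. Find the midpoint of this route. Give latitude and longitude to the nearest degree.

≈ 32°S, 71°W

Write both endpoints as unit vectors p₁, p₂ with components (cos φ cos λ, cos φ sin λ, sin φ).
The central angle between the endpoints is δ = arccos(p₁·p₂) ≈ 1.925 rad (110.3°).
Interpolate at f = 1/2 with slerp weights a = sin((1−f)δ)/sin δ ≈ 0.875, b = sin(fδ)/sin δ ≈ 0.875.
p = a·p₁ + b·p₂ ≈ (0.283, -0.801, -0.528); φ = arcsin(p_z) ≈ -31.87°, λ = atan2(p_y, p_x) ≈ -70.54°.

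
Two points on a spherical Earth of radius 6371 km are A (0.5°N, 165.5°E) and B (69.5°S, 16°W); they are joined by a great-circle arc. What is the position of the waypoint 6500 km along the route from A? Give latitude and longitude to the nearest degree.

≈ (58°S, 166°E)

Write both endpoints as unit vectors p₁, p₂ with components (cos φ cos λ, cos φ sin λ, sin φ).
The central angle between the endpoints is δ = arccos(p₁·p₂) ≈ 1.937 rad (111.0°). The total great-circle distance is δ·R ≈ 1.937 × 6371 ≈ 12342 km, so the target fraction is f = 6500/12342 ≈ 0.527.
Interpolate at f ≈ 0.527 with slerp weights a = sin((1−f)δ)/sin δ ≈ 0.850, b = sin(fδ)/sin δ ≈ 0.913.
p = a·p₁ + b·p₂ ≈ (-0.516, 0.125, -0.848); φ = arcsin(p_z) ≈ -57.95°, λ = atan2(p_y, p_x) ≈ 166.40°.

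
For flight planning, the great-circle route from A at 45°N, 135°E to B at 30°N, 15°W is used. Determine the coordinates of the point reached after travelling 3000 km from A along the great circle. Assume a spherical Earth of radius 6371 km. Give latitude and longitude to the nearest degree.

Write both endpoints as unit vectors p₁, p₂ with components (cos φ cos λ, cos φ sin λ, sin φ).
The central angle between the endpoints is δ = arccos(p₁·p₂) ≈ 1.749 rad (100.2°). The total great-circle distance is δ·R ≈ 1.749 × 6371 ≈ 11140 km, so the target fraction is f = 3000/11140 ≈ 0.269.
Interpolate at f ≈ 0.269 with slerp weights a = sin((1−f)δ)/sin δ ≈ 0.973, b = sin(fδ)/sin δ ≈ 0.461.
p = a·p₁ + b·p₂ ≈ (-0.101, 0.383, 0.918); φ = arcsin(p_z) ≈ 66.67°, λ = atan2(p_y, p_x) ≈ 104.74°.

≈ 67°N, 105°E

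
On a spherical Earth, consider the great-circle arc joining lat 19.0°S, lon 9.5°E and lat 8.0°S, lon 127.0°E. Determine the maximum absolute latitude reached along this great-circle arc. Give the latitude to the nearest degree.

The great circle lies in the plane with unit normal n̂ = (p₁ × p₂)/|p₁ × p₂|.
Here n̂_z ≈ +0.901; the vertex latitude is φ_max = arccos|n̂_z| ≈ 25.7°.

≈ 26°S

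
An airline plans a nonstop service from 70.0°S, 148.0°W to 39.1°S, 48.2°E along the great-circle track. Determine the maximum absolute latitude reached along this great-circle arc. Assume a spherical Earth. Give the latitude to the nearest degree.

The great circle lies in the plane with unit normal n̂ = (p₁ × p₂)/|p₁ × p₂|.
Here n̂_z ≈ -0.079; the vertex latitude is φ_max = arccos|n̂_z| ≈ 85.5°.
Check via Clairaut: cos φ_max = |cos φ₁| · sin C = cos(70.0°)·sin(166.7°) ≈ 0.079, again giving ≈ 85.5°.

≈ 85°S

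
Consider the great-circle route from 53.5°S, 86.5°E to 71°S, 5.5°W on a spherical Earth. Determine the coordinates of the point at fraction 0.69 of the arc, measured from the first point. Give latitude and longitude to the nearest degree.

From cos δ = sin φ₁ sin φ₂ + cos φ₁ cos φ₂ cos Δλ, the central angle is δ ≈ 0.718 rad (41.1°).
Interpolate at f = 0.69 with slerp weights a = sin((1−f)δ)/sin δ ≈ 0.336, b = sin(fδ)/sin δ ≈ 0.723.
p = a·p₁ + b·p₂ ≈ (0.246, 0.177, -0.953); φ = arcsin(p_z) ≈ -72.35°, λ = atan2(p_y, p_x) ≈ 35.64°.

≈ 72°S, 36°E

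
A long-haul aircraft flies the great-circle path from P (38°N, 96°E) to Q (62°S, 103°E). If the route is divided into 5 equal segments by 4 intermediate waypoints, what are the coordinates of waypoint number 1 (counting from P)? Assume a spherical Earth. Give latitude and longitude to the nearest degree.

Write both endpoints as unit vectors p₁, p₂ with components (cos φ cos λ, cos φ sin λ, sin φ).
The central angle between the endpoints is δ = arccos(p₁·p₂) ≈ 1.748 rad (100.2°).
Interpolate at f = 1/5 with slerp weights a = sin((1−f)δ)/sin δ ≈ 1.001, b = sin(fδ)/sin δ ≈ 0.348.
p = a·p₁ + b·p₂ ≈ (-0.119, 0.944, 0.309); φ = arcsin(p_z) ≈ 18.00°, λ = atan2(p_y, p_x) ≈ 97.20°.

≈ (18°N, 97°E)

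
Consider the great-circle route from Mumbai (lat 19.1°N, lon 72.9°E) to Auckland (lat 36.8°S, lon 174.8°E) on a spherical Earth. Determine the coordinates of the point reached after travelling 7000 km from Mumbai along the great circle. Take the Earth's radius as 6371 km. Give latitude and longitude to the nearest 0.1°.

≈ lat 18.2°S, lon 124.6°E

From cos δ = sin φ₁ sin φ₂ + cos φ₁ cos φ₂ cos Δλ, the central angle is δ ≈ 1.931 rad (110.6°). The total great-circle distance is δ·R ≈ 1.931 × 6371 ≈ 12299 km, so the target fraction is f = 7000/12299 ≈ 0.569.
Interpolate at f ≈ 0.569 with slerp weights a = sin((1−f)δ)/sin δ ≈ 0.790, b = sin(fδ)/sin δ ≈ 0.952.
p = a·p₁ + b·p₂ ≈ (-0.539, 0.782, -0.312); φ = arcsin(p_z) ≈ -18.16°, λ = atan2(p_y, p_x) ≈ 124.59°.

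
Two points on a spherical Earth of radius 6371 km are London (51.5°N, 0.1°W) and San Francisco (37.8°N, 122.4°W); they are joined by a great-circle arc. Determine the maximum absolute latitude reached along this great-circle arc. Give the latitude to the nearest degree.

The great circle lies in the plane with unit normal n̂ = (p₁ × p₂)/|p₁ × p₂|.
Here n̂_z ≈ -0.426; the vertex latitude is φ_max = arccos|n̂_z| ≈ 64.8°.
Check via Clairaut: cos φ_max = |cos φ₁| · sin C = cos(51.5°)·sin(43.2°) ≈ 0.426, again giving ≈ 64.8°.

≈ 65°N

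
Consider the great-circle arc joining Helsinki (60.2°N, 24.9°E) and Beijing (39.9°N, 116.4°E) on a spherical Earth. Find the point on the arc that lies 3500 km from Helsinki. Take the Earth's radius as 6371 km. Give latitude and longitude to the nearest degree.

From cos δ = sin φ₁ sin φ₂ + cos φ₁ cos φ₂ cos Δλ, the central angle is δ ≈ 0.992 rad (56.9°). The total great-circle distance is δ·R ≈ 0.992 × 6371 ≈ 6323 km, so the target fraction is f = 3500/6323 ≈ 0.554.
Interpolate at f ≈ 0.554 with slerp weights a = sin((1−f)δ)/sin δ ≈ 0.512, b = sin(fδ)/sin δ ≈ 0.624.
p = a·p₁ + b·p₂ ≈ (0.018, 0.536, 0.844); φ = arcsin(p_z) ≈ 57.59°, λ = atan2(p_y, p_x) ≈ 88.07°.

≈ (58°N, 88°E)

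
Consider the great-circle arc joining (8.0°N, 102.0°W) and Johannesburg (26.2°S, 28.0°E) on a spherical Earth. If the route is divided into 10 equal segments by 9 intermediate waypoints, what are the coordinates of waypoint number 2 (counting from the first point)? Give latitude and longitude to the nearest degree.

≈ (4°S, 79°W)

The haversine formula gives a central angle δ ≈ 2.256 rad (129.2°) between the endpoints.
Interpolate at f = 2/10 with slerp weights a = sin((1−f)δ)/sin δ ≈ 1.256, b = sin(fδ)/sin δ ≈ 0.563.
p = a·p₁ + b·p₂ ≈ (0.187, -0.980, -0.074); φ = arcsin(p_z) ≈ -4.23°, λ = atan2(p_y, p_x) ≈ -79.17°.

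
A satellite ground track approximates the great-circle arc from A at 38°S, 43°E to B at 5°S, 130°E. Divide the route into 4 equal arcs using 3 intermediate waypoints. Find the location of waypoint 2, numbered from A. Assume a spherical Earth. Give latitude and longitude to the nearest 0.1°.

Write both endpoints as unit vectors p₁, p₂ with components (cos φ cos λ, cos φ sin λ, sin φ).
The central angle between the endpoints is δ = arccos(p₁·p₂) ≈ 1.476 rad (84.6°).
Interpolate at f = 2/4 with slerp weights a = sin((1−f)δ)/sin δ ≈ 0.676, b = sin(fδ)/sin δ ≈ 0.676.
p = a·p₁ + b·p₂ ≈ (-0.043, 0.879, -0.475); φ = arcsin(p_z) ≈ -28.36°, λ = atan2(p_y, p_x) ≈ 92.82°.

≈ 28.4°S, 92.8°E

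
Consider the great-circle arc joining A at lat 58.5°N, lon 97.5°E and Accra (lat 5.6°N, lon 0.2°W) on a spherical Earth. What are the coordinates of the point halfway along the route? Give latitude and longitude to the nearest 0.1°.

≈ lat 41.9°N, lon 29.0°E

Write both endpoints as unit vectors p₁, p₂ with components (cos φ cos λ, cos φ sin λ, sin φ).
The central angle between the endpoints is δ = arccos(p₁·p₂) ≈ 1.557 rad (89.2°).
Interpolate at f = 1/2 with slerp weights a = sin((1−f)δ)/sin δ ≈ 0.702, b = sin(fδ)/sin δ ≈ 0.702.
p = a·p₁ + b·p₂ ≈ (0.651, 0.361, 0.667); φ = arcsin(p_z) ≈ 41.87°, λ = atan2(p_y, p_x) ≈ 29.03°.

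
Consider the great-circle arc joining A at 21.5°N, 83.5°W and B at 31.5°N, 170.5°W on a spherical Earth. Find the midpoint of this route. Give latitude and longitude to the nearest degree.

≈ 34°N, 125°W

Convert each endpoint to a unit vector on the sphere (x = cos φ cos λ, y = cos φ sin λ, z = sin φ).
The central angle between the endpoints is δ = arccos(p₁·p₂) ≈ 1.336 rad (76.5°).
Interpolate at f = 1/2 with slerp weights a = sin((1−f)δ)/sin δ ≈ 0.637, b = sin(fδ)/sin δ ≈ 0.637.
p = a·p₁ + b·p₂ ≈ (-0.468, -0.678, 0.566); φ = arcsin(p_z) ≈ 34.48°, λ = atan2(p_y, p_x) ≈ -124.63°.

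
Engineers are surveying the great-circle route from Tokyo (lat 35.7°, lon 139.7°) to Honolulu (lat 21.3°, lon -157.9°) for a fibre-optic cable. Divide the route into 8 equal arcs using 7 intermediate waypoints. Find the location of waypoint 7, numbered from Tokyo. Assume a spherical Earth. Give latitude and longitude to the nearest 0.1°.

≈ lat 24.6°, lon -164.6°

Convert each endpoint to a unit vector on the sphere (x = cos φ cos λ, y = cos φ sin λ, z = sin φ).
The central angle between the endpoints is δ = arccos(p₁·p₂) ≈ 0.973 rad (55.8°).
Interpolate at f = 7/8 with slerp weights a = sin((1−f)δ)/sin δ ≈ 0.147, b = sin(fδ)/sin δ ≈ 0.910.
p = a·p₁ + b·p₂ ≈ (-0.876, -0.242, 0.416); φ = arcsin(p_z) ≈ 24.60°, λ = atan2(p_y, p_x) ≈ -164.57°.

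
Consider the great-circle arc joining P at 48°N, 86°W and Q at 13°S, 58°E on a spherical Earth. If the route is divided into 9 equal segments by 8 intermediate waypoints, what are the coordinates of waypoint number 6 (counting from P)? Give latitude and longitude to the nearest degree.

The haversine formula gives a central angle δ ≈ 2.339 rad (134.0°) between the endpoints.
Interpolate at f = 6/9 with slerp weights a = sin((1−f)δ)/sin δ ≈ 0.977, b = sin(fδ)/sin δ ≈ 1.390.
p = a·p₁ + b·p₂ ≈ (0.763, 0.496, 0.414); φ = arcsin(p_z) ≈ 24.43°, λ = atan2(p_y, p_x) ≈ 33.03°.

≈ 24°N, 33°E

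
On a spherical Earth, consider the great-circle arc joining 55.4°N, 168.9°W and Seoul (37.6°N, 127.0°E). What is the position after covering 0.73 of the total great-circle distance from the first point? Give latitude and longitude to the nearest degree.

≈ 46°N, 140°E

Write both endpoints as unit vectors p₁, p₂ with components (cos φ cos λ, cos φ sin λ, sin φ).
The central angle between the endpoints is δ = arccos(p₁·p₂) ≈ 0.797 rad (45.7°).
Interpolate at f = 0.73 with slerp weights a = sin((1−f)δ)/sin δ ≈ 0.299, b = sin(fδ)/sin δ ≈ 0.768.
p = a·p₁ + b·p₂ ≈ (-0.533, 0.454, 0.715); φ = arcsin(p_z) ≈ 45.60°, λ = atan2(p_y, p_x) ≈ 139.59°.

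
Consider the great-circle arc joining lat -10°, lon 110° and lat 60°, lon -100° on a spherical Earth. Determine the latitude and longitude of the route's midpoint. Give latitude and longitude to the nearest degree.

Convert each endpoint to a unit vector on the sphere (x = cos φ cos λ, y = cos φ sin λ, z = sin φ).
The central angle between the endpoints is δ = arccos(p₁·p₂) ≈ 2.186 rad (125.2°).
Interpolate at f = 1/2 with slerp weights a = sin((1−f)δ)/sin δ ≈ 1.087, b = sin(fδ)/sin δ ≈ 1.087.
p = a·p₁ + b·p₂ ≈ (-0.460, 0.471, 0.753); φ = arcsin(p_z) ≈ 48.82°, λ = atan2(p_y, p_x) ≈ 134.37°.

≈ lat 49°, lon 134°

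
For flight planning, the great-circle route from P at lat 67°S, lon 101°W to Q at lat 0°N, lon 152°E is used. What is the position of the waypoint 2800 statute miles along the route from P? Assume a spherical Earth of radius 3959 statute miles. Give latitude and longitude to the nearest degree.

≈ lat 50°S, lon 179°W

Write both endpoints as unit vectors p₁, p₂ with components (cos φ cos λ, cos φ sin λ, sin φ).
The central angle between the endpoints is δ = arccos(p₁·p₂) ≈ 1.685 rad (96.6°). The total great-circle distance is δ·R ≈ 1.685 × 3959 ≈ 6672 mi, so the target fraction is f = 2800/6672 ≈ 0.420.
Interpolate at f ≈ 0.420 with slerp weights a = sin((1−f)δ)/sin δ ≈ 0.835, b = sin(fδ)/sin δ ≈ 0.654.
p = a·p₁ + b·p₂ ≈ (-0.640, -0.013, -0.768); φ = arcsin(p_z) ≈ -50.22°, λ = atan2(p_y, p_x) ≈ -178.82°.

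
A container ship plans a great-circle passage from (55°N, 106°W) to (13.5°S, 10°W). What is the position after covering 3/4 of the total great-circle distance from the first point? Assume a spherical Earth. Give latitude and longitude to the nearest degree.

≈ (8°N, 25°W)

The haversine formula gives a central angle δ ≈ 1.823 rad (104.4°) between the endpoints.
Interpolate at f = 3/4 with slerp weights a = sin((1−f)δ)/sin δ ≈ 0.455, b = sin(fδ)/sin δ ≈ 1.011.
p = a·p₁ + b·p₂ ≈ (0.897, -0.421, 0.136); φ = arcsin(p_z) ≈ 7.83°, λ = atan2(p_y, p_x) ≈ -25.17°.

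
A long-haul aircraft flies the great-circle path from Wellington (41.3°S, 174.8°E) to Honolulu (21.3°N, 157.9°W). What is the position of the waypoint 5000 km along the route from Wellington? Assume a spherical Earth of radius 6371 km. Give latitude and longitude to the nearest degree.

≈ 0°N, 166°W

Convert each endpoint to a unit vector on the sphere (x = cos φ cos λ, y = cos φ sin λ, z = sin φ).
The central angle between the endpoints is δ = arccos(p₁·p₂) ≈ 1.179 rad (67.5°). The total great-circle distance is δ·R ≈ 1.179 × 6371 ≈ 7509 km, so the target fraction is f = 5000/7509 ≈ 0.666.
Interpolate at f ≈ 0.666 with slerp weights a = sin((1−f)δ)/sin δ ≈ 0.415, b = sin(fδ)/sin δ ≈ 0.765.
p = a·p₁ + b·p₂ ≈ (-0.971, -0.240, 0.004); φ = arcsin(p_z) ≈ 0.22°, λ = atan2(p_y, p_x) ≈ -166.13°.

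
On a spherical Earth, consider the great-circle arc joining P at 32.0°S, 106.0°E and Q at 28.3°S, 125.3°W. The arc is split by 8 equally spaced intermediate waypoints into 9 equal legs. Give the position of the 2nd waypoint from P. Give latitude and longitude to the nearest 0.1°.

≈ 46.2°S, 129.2°E

From cos δ = sin φ₁ sin φ₂ + cos φ₁ cos φ₂ cos Δλ, the central angle is δ ≈ 1.788 rad (102.5°).
Interpolate at f = 2/9 with slerp weights a = sin((1−f)δ)/sin δ ≈ 1.008, b = sin(fδ)/sin δ ≈ 0.396.
p = a·p₁ + b·p₂ ≈ (-0.437, 0.537, -0.722); φ = arcsin(p_z) ≈ -46.20°, λ = atan2(p_y, p_x) ≈ 129.17°.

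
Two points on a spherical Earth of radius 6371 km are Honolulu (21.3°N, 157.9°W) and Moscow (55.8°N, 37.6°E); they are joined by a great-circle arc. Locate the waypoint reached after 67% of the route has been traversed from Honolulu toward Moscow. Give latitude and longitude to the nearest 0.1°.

Write both endpoints as unit vectors p₁, p₂ with components (cos φ cos λ, cos φ sin λ, sin φ).
The central angle between the endpoints is δ = arccos(p₁·p₂) ≈ 1.776 rad (101.8°).
Interpolate at f = 0.67 with slerp weights a = sin((1−f)δ)/sin δ ≈ 0.565, b = sin(fδ)/sin δ ≈ 0.948.
p = a·p₁ + b·p₂ ≈ (-0.065, 0.127, 0.990); φ = arcsin(p_z) ≈ 81.78°, λ = atan2(p_y, p_x) ≈ 117.24°.

≈ 81.8°N, 117.2°E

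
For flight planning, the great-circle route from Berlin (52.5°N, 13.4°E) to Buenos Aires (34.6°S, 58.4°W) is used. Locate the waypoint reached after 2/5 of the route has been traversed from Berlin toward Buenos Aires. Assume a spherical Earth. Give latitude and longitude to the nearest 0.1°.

Write both endpoints as unit vectors p₁, p₂ with components (cos φ cos λ, cos φ sin λ, sin φ).
The central angle between the endpoints is δ = arccos(p₁·p₂) ≈ 1.869 rad (107.1°).
Interpolate at f = 2/5 with slerp weights a = sin((1−f)δ)/sin δ ≈ 0.942, b = sin(fδ)/sin δ ≈ 0.711.
p = a·p₁ + b·p₂ ≈ (0.865, -0.366, 0.344); φ = arcsin(p_z) ≈ 20.10°, λ = atan2(p_y, p_x) ≈ -22.92°.

≈ (20.1°N, 22.9°W)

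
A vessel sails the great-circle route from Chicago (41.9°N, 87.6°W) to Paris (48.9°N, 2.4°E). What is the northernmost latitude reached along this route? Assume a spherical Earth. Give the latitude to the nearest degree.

The great circle lies in the plane with unit normal n̂ = (p₁ × p₂)/|p₁ × p₂|.
Here n̂_z ≈ +0.566; the vertex latitude is φ_max = arccos|n̂_z| ≈ 55.5°.
Check via Clairaut: cos φ_max = |cos φ₁| · sin C = cos(41.9°)·sin(49.5°) ≈ 0.566, again giving ≈ 55.5°.

≈ 56°N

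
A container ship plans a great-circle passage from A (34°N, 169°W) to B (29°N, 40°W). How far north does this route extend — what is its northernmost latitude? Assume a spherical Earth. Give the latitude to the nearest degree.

The great circle lies in the plane with unit normal n̂ = (p₁ × p₂)/|p₁ × p₂|.
Here n̂_z ≈ +0.573; the vertex latitude is φ_max = arccos|n̂_z| ≈ 55.0°.
Check via Clairaut: cos φ_max = |cos φ₁| · sin C = cos(34.0°)·sin(43.8°) ≈ 0.573, again giving ≈ 55.0°.

≈ 55°N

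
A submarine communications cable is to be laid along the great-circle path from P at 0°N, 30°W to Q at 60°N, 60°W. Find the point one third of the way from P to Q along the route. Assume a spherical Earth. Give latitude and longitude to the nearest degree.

Write both endpoints as unit vectors p₁, p₂ with components (cos φ cos λ, cos φ sin λ, sin φ).
The central angle between the endpoints is δ = arccos(p₁·p₂) ≈ 1.123 rad (64.3°).
Interpolate at f = 1/3 with slerp weights a = sin((1−f)δ)/sin δ ≈ 0.755, b = sin(fδ)/sin δ ≈ 0.406.
p = a·p₁ + b·p₂ ≈ (0.755, -0.553, 0.351); φ = arcsin(p_z) ≈ 20.57°, λ = atan2(p_y, p_x) ≈ -36.22°.

≈ 21°N, 36°W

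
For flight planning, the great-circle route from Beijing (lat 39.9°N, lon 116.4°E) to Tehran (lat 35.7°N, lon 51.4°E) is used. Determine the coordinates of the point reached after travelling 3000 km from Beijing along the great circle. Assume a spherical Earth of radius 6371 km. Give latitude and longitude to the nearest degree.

The haversine formula gives a central angle δ ≈ 0.879 rad (50.4°) between the endpoints. The total great-circle distance is δ·R ≈ 0.879 × 6371 ≈ 5603 km, so the target fraction is f = 3000/5603 ≈ 0.535.
Interpolate at f ≈ 0.535 with slerp weights a = sin((1−f)δ)/sin δ ≈ 0.516, b = sin(fδ)/sin δ ≈ 0.589.
p = a·p₁ + b·p₂ ≈ (0.122, 0.728, 0.674); φ = arcsin(p_z) ≈ 42.41°, λ = atan2(p_y, p_x) ≈ 80.45°.

≈ lat 42°N, lon 80°E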